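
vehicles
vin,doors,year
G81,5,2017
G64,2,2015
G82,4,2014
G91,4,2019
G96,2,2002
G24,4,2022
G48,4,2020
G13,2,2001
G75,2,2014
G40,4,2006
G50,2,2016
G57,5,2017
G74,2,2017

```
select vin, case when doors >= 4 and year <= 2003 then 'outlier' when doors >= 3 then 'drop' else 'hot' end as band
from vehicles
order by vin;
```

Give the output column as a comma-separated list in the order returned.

vin=G13: ELSE → hot
vin=G24: doors >= 3 → drop
vin=G40: doors >= 3 → drop
vin=G48: doors >= 3 → drop
vin=G50: ELSE → hot
vin=G57: doors >= 3 → drop
vin=G64: ELSE → hot
vin=G74: ELSE → hot
vin=G75: ELSE → hot
vin=G81: doors >= 3 → drop
vin=G82: doors >= 3 → drop
vin=G91: doors >= 3 → drop
vin=G96: ELSE → hot

hot, drop, drop, drop, hot, drop, hot, hot, hot, drop, drop, drop, hot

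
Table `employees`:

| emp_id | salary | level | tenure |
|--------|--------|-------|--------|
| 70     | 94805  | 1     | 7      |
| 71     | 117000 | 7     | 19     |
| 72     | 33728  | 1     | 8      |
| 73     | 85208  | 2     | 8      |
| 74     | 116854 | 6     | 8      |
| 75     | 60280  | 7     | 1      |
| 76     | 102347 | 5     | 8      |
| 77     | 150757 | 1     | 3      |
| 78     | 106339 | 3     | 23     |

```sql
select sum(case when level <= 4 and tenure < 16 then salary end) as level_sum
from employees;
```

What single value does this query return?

364498

emp_id=70: ✓ → 94805
emp_id=71: ✗
emp_id=72: ✓ → 33728
emp_id=73: ✓ → 85208
emp_id=74: ✗
emp_id=75: ✗
emp_id=76: ✗
emp_id=77: ✓ → 150757
emp_id=78: ✗
level_sum = 94805 + 33728 + 85208 + 150757 = 364498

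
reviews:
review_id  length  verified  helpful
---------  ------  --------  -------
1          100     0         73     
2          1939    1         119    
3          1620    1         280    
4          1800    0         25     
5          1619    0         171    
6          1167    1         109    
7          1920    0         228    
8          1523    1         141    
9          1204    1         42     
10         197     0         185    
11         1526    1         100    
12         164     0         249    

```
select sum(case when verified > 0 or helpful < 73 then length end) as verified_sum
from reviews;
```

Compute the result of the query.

10779

review_id=1: ✗
review_id=2: ✓ → 1939
review_id=3: ✓ → 1620
review_id=4: ✓ → 1800
review_id=5: ✗
review_id=6: ✓ → 1167
review_id=7: ✗
review_id=8: ✓ → 1523
review_id=9: ✓ → 1204
review_id=10: ✗
review_id=11: ✓ → 1526
review_id=12: ✗
verified_sum = 1939 + 1620 + 1800 + 1167 + 1523 + 1204 + 1526 = 10779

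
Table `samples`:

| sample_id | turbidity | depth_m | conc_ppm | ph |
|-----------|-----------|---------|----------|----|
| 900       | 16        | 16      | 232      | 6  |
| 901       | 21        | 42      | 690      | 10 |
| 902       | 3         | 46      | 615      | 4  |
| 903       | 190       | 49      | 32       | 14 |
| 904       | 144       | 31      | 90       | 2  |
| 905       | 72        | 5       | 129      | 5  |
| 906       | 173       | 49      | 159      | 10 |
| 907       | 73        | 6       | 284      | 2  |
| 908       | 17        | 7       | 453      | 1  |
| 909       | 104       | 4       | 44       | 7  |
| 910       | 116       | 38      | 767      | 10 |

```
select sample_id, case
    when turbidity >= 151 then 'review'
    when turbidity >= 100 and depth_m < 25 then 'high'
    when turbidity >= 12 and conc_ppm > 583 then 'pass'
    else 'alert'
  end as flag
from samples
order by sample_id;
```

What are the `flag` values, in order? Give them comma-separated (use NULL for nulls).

sample_id=900: ELSE → alert
sample_id=901: turbidity >= 12 and conc_ppm > 583 → pass
sample_id=902: ELSE → alert
sample_id=903: turbidity >= 151 → review
sample_id=904: ELSE → alert
sample_id=905: ELSE → alert
sample_id=906: turbidity >= 151 → review
sample_id=907: ELSE → alert
sample_id=908: ELSE → alert
sample_id=909: turbidity >= 100 and depth_m < 25 → high
sample_id=910: turbidity >= 12 and conc_ppm > 583 → pass

alert, pass, alert, review, alert, alert, review, alert, alert, high, pass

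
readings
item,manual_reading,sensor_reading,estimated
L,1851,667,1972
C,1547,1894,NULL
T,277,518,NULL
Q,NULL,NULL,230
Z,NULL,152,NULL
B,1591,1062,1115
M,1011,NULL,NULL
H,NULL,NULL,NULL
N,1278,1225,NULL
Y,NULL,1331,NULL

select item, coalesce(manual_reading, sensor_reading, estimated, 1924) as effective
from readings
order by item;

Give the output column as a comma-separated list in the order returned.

1591, 1547, 1924, 1851, 1011, 1278, 230, 277, 1331, 152

item=B: manual_reading=1591 → 1591
item=C: manual_reading=1547 → 1547
item=H: manual_reading=NULL, sensor_reading=NULL, estimated=NULL, → literal 1924 → 1924
item=L: manual_reading=1851 → 1851
item=M: manual_reading=1011 → 1011
item=N: manual_reading=1278 → 1278
item=Q: manual_reading=NULL, sensor_reading=NULL, estimated=230 → 230
item=T: manual_reading=277 → 277
item=Y: manual_reading=NULL, sensor_reading=1331 → 1331
item=Z: manual_reading=NULL, sensor_reading=152 → 152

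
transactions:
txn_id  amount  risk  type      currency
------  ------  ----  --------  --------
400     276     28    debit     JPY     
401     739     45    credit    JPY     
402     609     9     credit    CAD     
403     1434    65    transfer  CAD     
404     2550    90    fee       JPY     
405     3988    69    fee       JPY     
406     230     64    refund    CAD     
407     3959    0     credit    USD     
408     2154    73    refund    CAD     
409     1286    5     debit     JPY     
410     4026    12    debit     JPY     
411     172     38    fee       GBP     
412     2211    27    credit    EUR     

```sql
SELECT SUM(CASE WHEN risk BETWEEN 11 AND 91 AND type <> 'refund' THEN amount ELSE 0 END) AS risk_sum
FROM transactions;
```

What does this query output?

15396

txn_id=400: ✓ → 276
txn_id=401: ✓ → 739
txn_id=402: ✗
txn_id=403: ✓ → 1434
txn_id=404: ✓ → 2550
txn_id=405: ✓ → 3988
txn_id=406: ✗
txn_id=407: ✗
txn_id=408: ✗
txn_id=409: ✗
txn_id=410: ✓ → 4026
txn_id=411: ✓ → 172
txn_id=412: ✓ → 2211
risk_sum = 276 + 739 + 1434 + 2550 + 3988 + 4026 + 172 + 2211 = 15396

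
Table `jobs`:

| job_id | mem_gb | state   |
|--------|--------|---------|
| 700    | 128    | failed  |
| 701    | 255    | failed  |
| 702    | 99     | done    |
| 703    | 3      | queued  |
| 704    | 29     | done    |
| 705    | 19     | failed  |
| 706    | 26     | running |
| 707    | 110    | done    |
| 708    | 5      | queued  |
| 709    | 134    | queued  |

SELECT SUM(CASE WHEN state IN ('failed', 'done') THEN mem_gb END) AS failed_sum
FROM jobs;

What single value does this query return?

job_id=700: ✓ → 128
job_id=701: ✓ → 255
job_id=702: ✓ → 99
job_id=703: ✗
job_id=704: ✓ → 29
job_id=705: ✓ → 19
job_id=706: ✗
job_id=707: ✓ → 110
job_id=708: ✗
job_id=709: ✗
failed_sum = 128 + 255 + 99 + 29 + 19 + 110 = 640

640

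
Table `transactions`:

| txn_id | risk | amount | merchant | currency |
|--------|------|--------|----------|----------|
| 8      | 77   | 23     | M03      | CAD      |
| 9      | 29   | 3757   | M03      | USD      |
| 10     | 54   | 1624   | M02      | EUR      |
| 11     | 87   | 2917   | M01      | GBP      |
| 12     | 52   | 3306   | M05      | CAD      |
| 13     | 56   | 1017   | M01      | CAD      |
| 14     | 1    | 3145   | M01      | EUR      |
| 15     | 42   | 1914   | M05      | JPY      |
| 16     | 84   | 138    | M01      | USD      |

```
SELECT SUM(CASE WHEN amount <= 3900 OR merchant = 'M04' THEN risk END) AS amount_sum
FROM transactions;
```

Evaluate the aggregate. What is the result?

482

txn_id=8: ✓ → 77
txn_id=9: ✓ → 29
txn_id=10: ✓ → 54
txn_id=11: ✓ → 87
txn_id=12: ✓ → 52
txn_id=13: ✓ → 56
txn_id=14: ✓ → 1
txn_id=15: ✓ → 42
txn_id=16: ✓ → 84
amount_sum = 77 + 29 + 54 + 87 + 52 + 56 + 1 + 42 + 84 = 482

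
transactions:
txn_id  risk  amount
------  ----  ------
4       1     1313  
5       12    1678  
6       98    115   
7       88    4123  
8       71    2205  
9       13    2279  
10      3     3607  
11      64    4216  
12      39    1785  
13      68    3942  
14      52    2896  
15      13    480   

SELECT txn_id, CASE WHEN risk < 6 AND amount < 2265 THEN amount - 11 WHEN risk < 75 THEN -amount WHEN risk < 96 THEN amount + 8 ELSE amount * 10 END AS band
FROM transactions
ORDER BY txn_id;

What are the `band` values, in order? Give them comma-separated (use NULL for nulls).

1302, -1678, 1150, 4131, -2205, -2279, -3607, -4216, -1785, -3942, -2896, -480

txn_id=4: risk < 6 AND amount < 2265 → 1302
txn_id=5: risk < 75 → -1678
txn_id=6: ELSE → 1150
txn_id=7: risk < 96 → 4131
txn_id=8: risk < 75 → -2205
txn_id=9: risk < 75 → -2279
txn_id=10: risk < 75 → -3607
txn_id=11: risk < 75 → -4216
txn_id=12: risk < 75 → -1785
txn_id=13: risk < 75 → -3942
txn_id=14: risk < 75 → -2896
txn_id=15: risk < 75 → -480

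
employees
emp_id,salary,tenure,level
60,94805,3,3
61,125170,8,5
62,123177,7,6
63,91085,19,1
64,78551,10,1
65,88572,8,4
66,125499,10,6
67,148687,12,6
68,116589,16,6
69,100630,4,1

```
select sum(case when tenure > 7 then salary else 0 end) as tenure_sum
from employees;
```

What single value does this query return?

emp_id=60: ✗
emp_id=61: ✓ → 125170
emp_id=62: ✗
emp_id=63: ✓ → 91085
emp_id=64: ✓ → 78551
emp_id=65: ✓ → 88572
emp_id=66: ✓ → 125499
emp_id=67: ✓ → 148687
emp_id=68: ✓ → 116589
emp_id=69: ✗
tenure_sum = 125170 + 91085 + 78551 + 88572 + 125499 + 148687 + 116589 = 774153

774153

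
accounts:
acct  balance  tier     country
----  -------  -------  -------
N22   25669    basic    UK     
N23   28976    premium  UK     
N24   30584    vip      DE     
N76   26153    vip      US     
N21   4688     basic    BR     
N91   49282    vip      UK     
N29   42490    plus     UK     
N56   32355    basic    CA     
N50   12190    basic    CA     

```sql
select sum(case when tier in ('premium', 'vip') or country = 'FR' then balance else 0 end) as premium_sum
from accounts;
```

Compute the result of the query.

acct=N22: ✗
acct=N23: ✓ → 28976
acct=N24: ✓ → 30584
acct=N76: ✓ → 26153
acct=N21: ✗
acct=N91: ✓ → 49282
acct=N29: ✗
acct=N56: ✗
acct=N50: ✗
premium_sum = 28976 + 30584 + 26153 + 49282 = 134995

134995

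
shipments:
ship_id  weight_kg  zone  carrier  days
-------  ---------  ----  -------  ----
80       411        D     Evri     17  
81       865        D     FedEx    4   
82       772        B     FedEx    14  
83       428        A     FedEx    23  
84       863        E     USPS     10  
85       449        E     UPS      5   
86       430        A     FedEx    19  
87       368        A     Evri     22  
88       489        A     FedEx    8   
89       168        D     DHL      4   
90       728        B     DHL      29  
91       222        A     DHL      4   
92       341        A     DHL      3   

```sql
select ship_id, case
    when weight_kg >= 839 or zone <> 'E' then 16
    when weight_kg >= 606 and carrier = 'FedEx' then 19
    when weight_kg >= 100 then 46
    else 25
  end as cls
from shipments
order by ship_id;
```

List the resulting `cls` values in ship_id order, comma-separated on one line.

16, 16, 16, 16, 16, 46, 16, 16, 16, 16, 16, 16, 16

ship_id=80: weight_kg >= 839 or zone <> 'E' → 16
ship_id=81: weight_kg >= 839 or zone <> 'E' → 16
ship_id=82: weight_kg >= 839 or zone <> 'E' → 16
ship_id=83: weight_kg >= 839 or zone <> 'E' → 16
ship_id=84: weight_kg >= 839 or zone <> 'E' → 16
ship_id=85: weight_kg >= 100 → 46
ship_id=86: weight_kg >= 839 or zone <> 'E' → 16
ship_id=87: weight_kg >= 839 or zone <> 'E' → 16
ship_id=88: weight_kg >= 839 or zone <> 'E' → 16
ship_id=89: weight_kg >= 839 or zone <> 'E' → 16
ship_id=90: weight_kg >= 839 or zone <> 'E' → 16
ship_id=91: weight_kg >= 839 or zone <> 'E' → 16
ship_id=92: weight_kg >= 839 or zone <> 'E' → 16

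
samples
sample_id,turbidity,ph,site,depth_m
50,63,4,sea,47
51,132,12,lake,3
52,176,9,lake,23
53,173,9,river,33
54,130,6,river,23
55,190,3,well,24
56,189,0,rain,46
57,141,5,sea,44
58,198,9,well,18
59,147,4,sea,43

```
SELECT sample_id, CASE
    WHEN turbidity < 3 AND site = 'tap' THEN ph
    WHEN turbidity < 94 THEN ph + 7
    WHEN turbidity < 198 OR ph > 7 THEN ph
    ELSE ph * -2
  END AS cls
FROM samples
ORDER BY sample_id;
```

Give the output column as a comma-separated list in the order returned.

11, 12, 9, 9, 6, 3, 0, 5, 9, 4

sample_id=50: turbidity < 94 → 11
sample_id=51: turbidity < 198 OR ph > 7 → 12
sample_id=52: turbidity < 198 OR ph > 7 → 9
sample_id=53: turbidity < 198 OR ph > 7 → 9
sample_id=54: turbidity < 198 OR ph > 7 → 6
sample_id=55: turbidity < 198 OR ph > 7 → 3
sample_id=56: turbidity < 198 OR ph > 7 → 0
sample_id=57: turbidity < 198 OR ph > 7 → 5
sample_id=58: turbidity < 198 OR ph > 7 → 9
sample_id=59: turbidity < 198 OR ph > 7 → 4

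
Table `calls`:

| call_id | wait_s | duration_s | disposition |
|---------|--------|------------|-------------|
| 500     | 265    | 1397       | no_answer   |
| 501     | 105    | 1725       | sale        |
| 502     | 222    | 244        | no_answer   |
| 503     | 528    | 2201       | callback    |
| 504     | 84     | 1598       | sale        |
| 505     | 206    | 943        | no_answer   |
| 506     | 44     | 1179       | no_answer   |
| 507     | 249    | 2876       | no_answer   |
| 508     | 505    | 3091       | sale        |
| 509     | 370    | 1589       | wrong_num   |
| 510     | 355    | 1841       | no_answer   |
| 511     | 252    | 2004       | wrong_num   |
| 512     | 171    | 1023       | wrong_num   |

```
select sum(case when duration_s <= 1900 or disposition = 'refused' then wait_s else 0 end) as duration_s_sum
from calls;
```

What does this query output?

1822

call_id=500: ✓ → 265
call_id=501: ✓ → 105
call_id=502: ✓ → 222
call_id=503: ✗
call_id=504: ✓ → 84
call_id=505: ✓ → 206
call_id=506: ✓ → 44
call_id=507: ✗
call_id=508: ✗
call_id=509: ✓ → 370
call_id=510: ✓ → 355
call_id=511: ✗
call_id=512: ✓ → 171
duration_s_sum = 265 + 105 + 222 + 84 + 206 + 44 + 370 + 355 + 171 = 1822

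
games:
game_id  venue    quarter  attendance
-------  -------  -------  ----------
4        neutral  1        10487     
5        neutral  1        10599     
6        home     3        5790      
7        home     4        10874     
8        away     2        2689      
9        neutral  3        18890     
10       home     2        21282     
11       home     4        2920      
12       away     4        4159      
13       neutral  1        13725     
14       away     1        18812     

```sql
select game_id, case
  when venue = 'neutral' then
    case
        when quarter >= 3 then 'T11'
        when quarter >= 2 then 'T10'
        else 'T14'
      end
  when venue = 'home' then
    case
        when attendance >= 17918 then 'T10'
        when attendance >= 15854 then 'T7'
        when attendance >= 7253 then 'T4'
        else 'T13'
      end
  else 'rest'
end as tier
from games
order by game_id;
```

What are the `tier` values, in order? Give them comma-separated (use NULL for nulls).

T14, T14, T13, T4, rest, T11, T10, T13, rest, T14, rest

game_id=4: venue='neutral' → inner[ELSE] → T14
game_id=5: venue='neutral' → inner[ELSE] → T14
game_id=6: venue='home' → inner[ELSE] → T13
game_id=7: venue='home' → inner[attendance >= 7253] → T4
game_id=8: venue='away' → outer ELSE → rest
game_id=9: venue='neutral' → inner[quarter >= 3] → T11
game_id=10: venue='home' → inner[attendance >= 17918] → T10
game_id=11: venue='home' → inner[ELSE] → T13
game_id=12: venue='away' → outer ELSE → rest
game_id=13: venue='neutral' → inner[ELSE] → T14
game_id=14: venue='away' → outer ELSE → rest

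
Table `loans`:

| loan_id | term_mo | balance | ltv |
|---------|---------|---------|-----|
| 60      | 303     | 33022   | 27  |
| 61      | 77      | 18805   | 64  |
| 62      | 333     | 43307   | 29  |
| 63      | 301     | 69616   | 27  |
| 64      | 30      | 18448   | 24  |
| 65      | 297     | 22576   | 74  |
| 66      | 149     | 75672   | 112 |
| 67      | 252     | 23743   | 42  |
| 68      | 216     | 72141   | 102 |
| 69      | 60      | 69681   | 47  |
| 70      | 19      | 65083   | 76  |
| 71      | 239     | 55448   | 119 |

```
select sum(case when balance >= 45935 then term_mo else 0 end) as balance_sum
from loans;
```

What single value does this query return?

loan_id=60: ✗
loan_id=61: ✗
loan_id=62: ✗
loan_id=63: ✓ → 301
loan_id=64: ✗
loan_id=65: ✗
loan_id=66: ✓ → 149
loan_id=67: ✗
loan_id=68: ✓ → 216
loan_id=69: ✓ → 60
loan_id=70: ✓ → 19
loan_id=71: ✓ → 239
balance_sum = 301 + 149 + 216 + 60 + 19 + 239 = 984

984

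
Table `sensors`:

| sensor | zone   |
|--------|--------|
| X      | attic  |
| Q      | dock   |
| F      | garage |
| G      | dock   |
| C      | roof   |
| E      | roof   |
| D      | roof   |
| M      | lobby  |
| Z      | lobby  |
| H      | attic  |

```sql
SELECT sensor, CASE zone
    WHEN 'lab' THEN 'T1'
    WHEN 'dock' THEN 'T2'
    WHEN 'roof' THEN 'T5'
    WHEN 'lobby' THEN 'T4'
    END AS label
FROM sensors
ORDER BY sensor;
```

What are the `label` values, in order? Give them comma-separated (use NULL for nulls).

sensor=C: zone='roof' → T5
sensor=D: zone='roof' → T5
sensor=E: zone='roof' → T5
sensor=F: (no match → NULL) → NULL
sensor=G: zone='dock' → T2
sensor=H: (no match → NULL) → NULL
sensor=M: zone='lobby' → T4
sensor=Q: zone='dock' → T2
sensor=X: (no match → NULL) → NULL
sensor=Z: zone='lobby' → T4

T5, T5, T5, NULL, T2, NULL, T4, T2, NULL, T4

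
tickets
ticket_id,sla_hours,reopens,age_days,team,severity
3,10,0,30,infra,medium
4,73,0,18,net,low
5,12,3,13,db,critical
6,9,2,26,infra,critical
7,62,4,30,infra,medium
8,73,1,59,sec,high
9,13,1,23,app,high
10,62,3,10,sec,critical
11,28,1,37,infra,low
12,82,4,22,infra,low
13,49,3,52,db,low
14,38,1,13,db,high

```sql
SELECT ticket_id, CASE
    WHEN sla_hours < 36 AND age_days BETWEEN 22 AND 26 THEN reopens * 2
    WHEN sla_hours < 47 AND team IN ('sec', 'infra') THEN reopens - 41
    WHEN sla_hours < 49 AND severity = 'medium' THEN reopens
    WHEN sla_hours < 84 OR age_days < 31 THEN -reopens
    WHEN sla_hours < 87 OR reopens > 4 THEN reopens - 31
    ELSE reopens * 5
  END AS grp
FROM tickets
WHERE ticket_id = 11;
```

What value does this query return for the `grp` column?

ticket_id = 11: sla_hours=28, reopens=1, age_days=37, team=infra, severity=low.
sla_hours < 36 AND age_days BETWEEN 22 AND 26 → false
sla_hours < 47 AND team IN ('sec', 'infra') → true → -40

-40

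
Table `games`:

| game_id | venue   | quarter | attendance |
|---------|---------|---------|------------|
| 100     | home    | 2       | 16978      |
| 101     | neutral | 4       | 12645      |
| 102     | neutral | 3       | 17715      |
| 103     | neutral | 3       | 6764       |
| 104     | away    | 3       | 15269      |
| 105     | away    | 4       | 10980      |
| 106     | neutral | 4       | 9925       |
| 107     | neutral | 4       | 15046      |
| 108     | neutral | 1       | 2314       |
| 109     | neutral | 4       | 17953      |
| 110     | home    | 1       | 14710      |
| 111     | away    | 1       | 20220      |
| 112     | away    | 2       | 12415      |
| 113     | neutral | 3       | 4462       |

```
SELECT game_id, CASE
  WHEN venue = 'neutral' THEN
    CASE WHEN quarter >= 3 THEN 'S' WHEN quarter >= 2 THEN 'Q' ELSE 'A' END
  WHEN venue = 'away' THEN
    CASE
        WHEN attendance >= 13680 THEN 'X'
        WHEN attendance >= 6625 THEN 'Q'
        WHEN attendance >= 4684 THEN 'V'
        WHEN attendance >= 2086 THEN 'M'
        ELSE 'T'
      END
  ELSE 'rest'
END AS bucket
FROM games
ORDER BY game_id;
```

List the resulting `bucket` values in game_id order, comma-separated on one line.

game_id=100: venue='home' → outer ELSE → rest
game_id=101: venue='neutral' → inner[quarter >= 3] → S
game_id=102: venue='neutral' → inner[quarter >= 3] → S
game_id=103: venue='neutral' → inner[quarter >= 3] → S
game_id=104: venue='away' → inner[attendance >= 13680] → X
game_id=105: venue='away' → inner[attendance >= 6625] → Q
game_id=106: venue='neutral' → inner[quarter >= 3] → S
game_id=107: venue='neutral' → inner[quarter >= 3] → S
game_id=108: venue='neutral' → inner[ELSE] → A
game_id=109: venue='neutral' → inner[quarter >= 3] → S
game_id=110: venue='home' → outer ELSE → rest
game_id=111: venue='away' → inner[attendance >= 13680] → X
game_id=112: venue='away' → inner[attendance >= 6625] → Q
game_id=113: venue='neutral' → inner[quarter >= 3] → S

rest, S, S, S, X, Q, S, S, A, S, rest, X, Q, S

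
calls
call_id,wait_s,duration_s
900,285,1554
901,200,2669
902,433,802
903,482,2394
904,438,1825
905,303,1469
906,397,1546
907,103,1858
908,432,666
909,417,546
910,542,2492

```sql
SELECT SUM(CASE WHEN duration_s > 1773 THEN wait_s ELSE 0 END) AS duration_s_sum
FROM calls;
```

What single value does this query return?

1765

call_id=900: ✗
call_id=901: ✓ → 200
call_id=902: ✗
call_id=903: ✓ → 482
call_id=904: ✓ → 438
call_id=905: ✗
call_id=906: ✗
call_id=907: ✓ → 103
call_id=908: ✗
call_id=909: ✗
call_id=910: ✓ → 542
duration_s_sum = 200 + 482 + 438 + 103 + 542 = 1765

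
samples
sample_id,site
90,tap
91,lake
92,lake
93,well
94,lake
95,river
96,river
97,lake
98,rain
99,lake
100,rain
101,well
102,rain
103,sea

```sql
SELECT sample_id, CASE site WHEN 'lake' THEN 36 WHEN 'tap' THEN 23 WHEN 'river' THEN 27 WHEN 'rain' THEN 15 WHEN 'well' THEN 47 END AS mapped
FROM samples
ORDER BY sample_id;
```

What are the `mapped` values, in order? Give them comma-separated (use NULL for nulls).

sample_id=90: site='tap' → 23
sample_id=91: site='lake' → 36
sample_id=92: site='lake' → 36
sample_id=93: site='well' → 47
sample_id=94: site='lake' → 36
sample_id=95: site='river' → 27
sample_id=96: site='river' → 27
sample_id=97: site='lake' → 36
sample_id=98: site='rain' → 15
sample_id=99: site='lake' → 36
sample_id=100: site='rain' → 15
sample_id=101: site='well' → 47
sample_id=102: site='rain' → 15
sample_id=103: (no match → NULL) → NULL

23, 36, 36, 47, 36, 27, 27, 36, 15, 36, 15, 47, 15, NULL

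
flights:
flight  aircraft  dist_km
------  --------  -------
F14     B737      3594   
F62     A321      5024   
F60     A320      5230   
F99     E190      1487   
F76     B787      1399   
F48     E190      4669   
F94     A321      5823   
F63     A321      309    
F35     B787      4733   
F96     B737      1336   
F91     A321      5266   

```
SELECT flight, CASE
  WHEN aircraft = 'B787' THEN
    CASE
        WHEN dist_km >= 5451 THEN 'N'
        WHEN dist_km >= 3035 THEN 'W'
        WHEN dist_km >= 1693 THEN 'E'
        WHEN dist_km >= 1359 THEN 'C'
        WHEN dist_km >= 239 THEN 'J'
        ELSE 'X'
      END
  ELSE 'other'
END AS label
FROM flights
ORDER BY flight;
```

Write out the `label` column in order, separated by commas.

flight=F14: aircraft='B737' → outer ELSE → other
flight=F35: aircraft='B787' → inner[dist_km >= 3035] → W
flight=F48: aircraft='E190' → outer ELSE → other
flight=F60: aircraft='A320' → outer ELSE → other
flight=F62: aircraft='A321' → outer ELSE → other
flight=F63: aircraft='A321' → outer ELSE → other
flight=F76: aircraft='B787' → inner[dist_km >= 1359] → C
flight=F91: aircraft='A321' → outer ELSE → other
flight=F94: aircraft='A321' → outer ELSE → other
flight=F96: aircraft='B737' → outer ELSE → other
flight=F99: aircraft='E190' → outer ELSE → other

other, W, other, other, other, other, C, other, other, other, other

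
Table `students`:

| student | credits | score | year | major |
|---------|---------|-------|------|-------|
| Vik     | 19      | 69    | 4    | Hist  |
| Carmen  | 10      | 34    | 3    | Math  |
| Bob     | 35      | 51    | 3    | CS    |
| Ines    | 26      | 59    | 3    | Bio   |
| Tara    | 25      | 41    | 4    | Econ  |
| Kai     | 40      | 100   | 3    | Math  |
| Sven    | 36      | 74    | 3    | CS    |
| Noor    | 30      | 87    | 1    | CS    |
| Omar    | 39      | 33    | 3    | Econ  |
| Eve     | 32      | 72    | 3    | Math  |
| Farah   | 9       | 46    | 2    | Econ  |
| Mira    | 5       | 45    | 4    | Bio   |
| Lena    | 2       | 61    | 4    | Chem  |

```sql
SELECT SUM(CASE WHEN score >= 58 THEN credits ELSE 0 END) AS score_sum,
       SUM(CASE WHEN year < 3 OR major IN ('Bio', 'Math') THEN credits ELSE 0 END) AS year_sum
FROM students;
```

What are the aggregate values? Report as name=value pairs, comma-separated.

[score_sum: score >= 58]
student=Vik: ✓ → 19
student=Carmen: ✗
student=Bob: ✗
student=Ines: ✓ → 26
student=Tara: ✗
student=Kai: ✓ → 40
student=Sven: ✓ → 36
student=Noor: ✓ → 30
student=Omar: ✗
student=Eve: ✓ → 32
student=Farah: ✗
student=Mira: ✗
student=Lena: ✓ → 2
score_sum = 19 + 26 + 40 + 36 + 30 + 32 + 2 = 185
—
[year_sum: year < 3 OR major IN ('Bio', 'Math')]
student=Vik: ✗
student=Carmen: ✓ → 10
student=Bob: ✗
student=Ines: ✓ → 26
student=Tara: ✗
student=Kai: ✓ → 40
student=Sven: ✗
student=Noor: ✓ → 30
student=Omar: ✗
student=Eve: ✓ → 32
student=Farah: ✓ → 9
student=Mira: ✓ → 5
student=Lena: ✗
year_sum = 10 + 26 + 40 + 30 + 32 + 9 + 5 = 152

score_sum=185, year_sum=152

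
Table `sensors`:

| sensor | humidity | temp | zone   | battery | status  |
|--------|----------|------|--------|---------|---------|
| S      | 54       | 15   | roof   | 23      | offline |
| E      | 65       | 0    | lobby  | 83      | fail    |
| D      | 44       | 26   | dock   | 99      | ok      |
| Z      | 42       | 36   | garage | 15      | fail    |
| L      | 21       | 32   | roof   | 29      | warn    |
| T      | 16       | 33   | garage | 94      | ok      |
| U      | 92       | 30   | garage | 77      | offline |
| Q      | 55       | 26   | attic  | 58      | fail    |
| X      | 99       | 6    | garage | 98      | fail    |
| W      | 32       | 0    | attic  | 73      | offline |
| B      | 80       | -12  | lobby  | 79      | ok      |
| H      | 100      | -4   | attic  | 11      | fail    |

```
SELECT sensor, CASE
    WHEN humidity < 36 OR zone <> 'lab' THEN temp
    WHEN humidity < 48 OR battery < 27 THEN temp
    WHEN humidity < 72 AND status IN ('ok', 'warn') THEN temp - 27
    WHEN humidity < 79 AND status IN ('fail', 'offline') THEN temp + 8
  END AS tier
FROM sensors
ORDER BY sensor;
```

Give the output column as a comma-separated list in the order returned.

sensor=B: humidity < 36 OR zone <> 'lab' → -12
sensor=D: humidity < 36 OR zone <> 'lab' → 26
sensor=E: humidity < 36 OR zone <> 'lab' → 0
sensor=H: humidity < 36 OR zone <> 'lab' → -4
sensor=L: humidity < 36 OR zone <> 'lab' → 32
sensor=Q: humidity < 36 OR zone <> 'lab' → 26
sensor=S: humidity < 36 OR zone <> 'lab' → 15
sensor=T: humidity < 36 OR zone <> 'lab' → 33
sensor=U: humidity < 36 OR zone <> 'lab' → 30
sensor=W: humidity < 36 OR zone <> 'lab' → 0
sensor=X: humidity < 36 OR zone <> 'lab' → 6
sensor=Z: humidity < 36 OR zone <> 'lab' → 36

-12, 26, 0, -4, 32, 26, 15, 33, 30, 0, 6, 36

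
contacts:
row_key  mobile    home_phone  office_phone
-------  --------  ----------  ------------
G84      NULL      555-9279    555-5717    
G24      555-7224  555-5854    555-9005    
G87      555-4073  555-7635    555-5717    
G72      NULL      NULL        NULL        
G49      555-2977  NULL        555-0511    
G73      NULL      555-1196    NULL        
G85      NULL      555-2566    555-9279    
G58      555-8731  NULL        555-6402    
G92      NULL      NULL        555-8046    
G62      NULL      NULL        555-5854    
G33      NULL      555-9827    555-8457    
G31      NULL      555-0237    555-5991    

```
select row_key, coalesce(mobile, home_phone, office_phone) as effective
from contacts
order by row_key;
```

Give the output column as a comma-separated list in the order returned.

555-7224, 555-0237, 555-9827, 555-2977, 555-8731, 555-5854, NULL, 555-1196, 555-9279, 555-2566, 555-4073, 555-8046

row_key=G24: mobile=555-7224 → 555-7224
row_key=G31: mobile=NULL, home_phone=555-0237 → 555-0237
row_key=G33: mobile=NULL, home_phone=555-9827 → 555-9827
row_key=G49: mobile=555-2977 → 555-2977
row_key=G58: mobile=555-8731 → 555-8731
row_key=G62: mobile=NULL, home_phone=NULL, office_phone=555-5854 → 555-5854
row_key=G72: mobile=NULL, home_phone=NULL, office_phone=NULL (all NULL) → NULL
row_key=G73: mobile=NULL, home_phone=555-1196 → 555-1196
row_key=G84: mobile=NULL, home_phone=555-9279 → 555-9279
row_key=G85: mobile=NULL, home_phone=555-2566 → 555-2566
row_key=G87: mobile=555-4073 → 555-4073
row_key=G92: mobile=NULL, home_phone=NULL, office_phone=555-8046 → 555-8046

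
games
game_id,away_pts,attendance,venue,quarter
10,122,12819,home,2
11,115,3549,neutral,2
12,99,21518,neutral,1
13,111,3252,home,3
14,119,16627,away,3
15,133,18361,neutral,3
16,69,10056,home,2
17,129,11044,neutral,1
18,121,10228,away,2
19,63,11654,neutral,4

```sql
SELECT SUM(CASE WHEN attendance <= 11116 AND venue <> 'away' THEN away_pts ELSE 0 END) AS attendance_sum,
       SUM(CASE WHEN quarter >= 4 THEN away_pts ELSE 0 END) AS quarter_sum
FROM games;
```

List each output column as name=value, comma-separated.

[attendance_sum: attendance <= 11116 AND venue <> 'away']
game_id=10: ✗
game_id=11: ✓ → 115
game_id=12: ✗
game_id=13: ✓ → 111
game_id=14: ✗
game_id=15: ✗
game_id=16: ✓ → 69
game_id=17: ✓ → 129
game_id=18: ✗
game_id=19: ✗
attendance_sum = 115 + 111 + 69 + 129 = 424
—
[quarter_sum: quarter >= 4]
game_id=10: ✗
game_id=11: ✗
game_id=12: ✗
game_id=13: ✗
game_id=14: ✗
game_id=15: ✗
game_id=16: ✗
game_id=17: ✗
game_id=18: ✗
game_id=19: ✓ → 63
quarter_sum = 63

attendance_sum=424, quarter_sum=63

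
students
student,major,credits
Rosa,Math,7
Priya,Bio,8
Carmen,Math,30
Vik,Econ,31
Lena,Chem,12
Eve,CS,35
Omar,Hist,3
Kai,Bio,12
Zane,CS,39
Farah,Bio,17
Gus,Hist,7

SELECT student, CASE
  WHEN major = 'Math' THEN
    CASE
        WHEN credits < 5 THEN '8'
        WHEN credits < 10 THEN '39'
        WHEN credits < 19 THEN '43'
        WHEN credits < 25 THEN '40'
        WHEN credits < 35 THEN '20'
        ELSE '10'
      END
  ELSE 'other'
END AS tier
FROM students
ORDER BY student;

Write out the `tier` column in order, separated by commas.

20, other, other, other, other, other, other, other, 39, other, other

student=Carmen: major='Math' → inner[credits < 35] → 20
student=Eve: major='CS' → outer ELSE → other
student=Farah: major='Bio' → outer ELSE → other
student=Gus: major='Hist' → outer ELSE → other
student=Kai: major='Bio' → outer ELSE → other
student=Lena: major='Chem' → outer ELSE → other
student=Omar: major='Hist' → outer ELSE → other
student=Priya: major='Bio' → outer ELSE → other
student=Rosa: major='Math' → inner[credits < 10] → 39
student=Vik: major='Econ' → outer ELSE → other
student=Zane: major='CS' → outer ELSE → other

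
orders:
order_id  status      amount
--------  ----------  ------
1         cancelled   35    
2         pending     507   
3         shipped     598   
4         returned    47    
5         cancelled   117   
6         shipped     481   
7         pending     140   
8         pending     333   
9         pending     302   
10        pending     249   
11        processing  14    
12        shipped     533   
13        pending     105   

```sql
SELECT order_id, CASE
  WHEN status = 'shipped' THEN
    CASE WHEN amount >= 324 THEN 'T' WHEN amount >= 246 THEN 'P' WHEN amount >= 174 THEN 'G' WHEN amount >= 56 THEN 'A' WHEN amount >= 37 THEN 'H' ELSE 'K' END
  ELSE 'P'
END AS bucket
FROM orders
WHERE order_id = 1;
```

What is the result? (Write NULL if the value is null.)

order_id = 1: status=cancelled, amount=35.
status='cancelled' → outer ELSE → P

P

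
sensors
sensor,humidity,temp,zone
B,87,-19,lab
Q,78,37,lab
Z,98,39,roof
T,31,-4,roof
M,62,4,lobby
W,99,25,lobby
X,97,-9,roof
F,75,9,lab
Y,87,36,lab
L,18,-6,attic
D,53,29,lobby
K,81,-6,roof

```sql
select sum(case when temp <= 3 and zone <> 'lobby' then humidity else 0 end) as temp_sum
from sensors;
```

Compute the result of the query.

314

sensor=B: ✓ → 87
sensor=Q: ✗
sensor=Z: ✗
sensor=T: ✓ → 31
sensor=M: ✗
sensor=W: ✗
sensor=X: ✓ → 97
sensor=F: ✗
sensor=Y: ✗
sensor=L: ✓ → 18
sensor=D: ✗
sensor=K: ✓ → 81
temp_sum = 87 + 31 + 97 + 18 + 81 = 314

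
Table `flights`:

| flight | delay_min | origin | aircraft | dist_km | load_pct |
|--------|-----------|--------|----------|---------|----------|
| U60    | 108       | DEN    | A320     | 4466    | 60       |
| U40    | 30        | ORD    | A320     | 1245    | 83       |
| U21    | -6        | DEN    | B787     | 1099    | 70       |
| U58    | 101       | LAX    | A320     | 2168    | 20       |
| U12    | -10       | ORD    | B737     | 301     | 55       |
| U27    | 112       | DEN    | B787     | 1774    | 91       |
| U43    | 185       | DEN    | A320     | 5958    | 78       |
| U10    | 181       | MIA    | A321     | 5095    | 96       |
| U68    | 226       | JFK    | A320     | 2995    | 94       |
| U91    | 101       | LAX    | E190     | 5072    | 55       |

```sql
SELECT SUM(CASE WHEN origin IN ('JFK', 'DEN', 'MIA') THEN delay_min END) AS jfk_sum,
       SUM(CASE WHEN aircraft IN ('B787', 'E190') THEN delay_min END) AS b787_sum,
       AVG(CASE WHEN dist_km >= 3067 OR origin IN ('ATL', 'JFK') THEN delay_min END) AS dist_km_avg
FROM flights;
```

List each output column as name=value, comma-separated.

[jfk_sum: origin IN ('JFK', 'DEN', 'MIA')]
flight=U60: ✓ → 108
flight=U40: ✗
flight=U21: ✓ → -6
flight=U58: ✗
flight=U12: ✗
flight=U27: ✓ → 112
flight=U43: ✓ → 185
flight=U10: ✓ → 181
flight=U68: ✓ → 226
flight=U91: ✗
jfk_sum = 108 + -6 + 112 + 185 + 181 + 226 = 806
—
[b787_sum: aircraft IN ('B787', 'E190')]
flight=U60: ✗
flight=U40: ✗
flight=U21: ✓ → -6
flight=U58: ✗
flight=U12: ✗
flight=U27: ✓ → 112
flight=U43: ✗
flight=U10: ✗
flight=U68: ✗
flight=U91: ✓ → 101
b787_sum = -6 + 112 + 101 = 207
—
[dist_km_avg: dist_km >= 3067 OR origin IN ('ATL', 'JFK')]
flight=U60: ✓ → 108
flight=U40: ✗
flight=U21: ✗
flight=U58: ✗
flight=U12: ✗
flight=U27: ✗
flight=U43: ✓ → 185
flight=U10: ✓ → 181
flight=U68: ✓ → 226
flight=U91: ✓ → 101
dist_km_avg = (108 + 185 + 181 + 226 + 101) / 5 = 160.2

jfk_sum=806, b787_sum=207, dist_km_avg=160.2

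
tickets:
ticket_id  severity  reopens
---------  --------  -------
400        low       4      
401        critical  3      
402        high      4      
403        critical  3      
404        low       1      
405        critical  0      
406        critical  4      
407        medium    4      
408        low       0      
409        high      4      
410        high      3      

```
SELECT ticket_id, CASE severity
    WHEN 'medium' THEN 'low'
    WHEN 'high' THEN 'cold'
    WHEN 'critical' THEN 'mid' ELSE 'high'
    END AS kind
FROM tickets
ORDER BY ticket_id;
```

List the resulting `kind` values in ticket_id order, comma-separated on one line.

high, mid, cold, mid, high, mid, mid, low, high, cold, cold

ticket_id=400: ELSE → high
ticket_id=401: severity='critical' → mid
ticket_id=402: severity='high' → cold
ticket_id=403: severity='critical' → mid
ticket_id=404: ELSE → high
ticket_id=405: severity='critical' → mid
ticket_id=406: severity='critical' → mid
ticket_id=407: severity='medium' → low
ticket_id=408: ELSE → high
ticket_id=409: severity='high' → cold
ticket_id=410: severity='high' → cold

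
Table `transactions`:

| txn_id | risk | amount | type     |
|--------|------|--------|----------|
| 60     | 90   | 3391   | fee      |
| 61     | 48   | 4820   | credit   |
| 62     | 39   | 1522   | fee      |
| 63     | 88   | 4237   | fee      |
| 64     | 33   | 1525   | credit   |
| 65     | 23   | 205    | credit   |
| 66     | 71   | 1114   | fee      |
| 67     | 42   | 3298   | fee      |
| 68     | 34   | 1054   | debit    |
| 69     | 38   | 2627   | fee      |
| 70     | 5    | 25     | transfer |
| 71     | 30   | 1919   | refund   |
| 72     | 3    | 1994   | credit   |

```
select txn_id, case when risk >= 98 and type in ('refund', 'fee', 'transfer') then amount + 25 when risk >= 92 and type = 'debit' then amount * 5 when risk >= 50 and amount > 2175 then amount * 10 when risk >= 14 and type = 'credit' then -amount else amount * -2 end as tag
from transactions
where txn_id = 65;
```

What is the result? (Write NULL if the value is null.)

txn_id = 65: risk=23, amount=205, type=credit.
risk >= 98 and type in ('refund', 'fee', 'transfer') → false
risk >= 92 and type = 'debit' → false
risk >= 50 and amount > 2175 → false
risk >= 14 and type = 'credit' → true → -205

-205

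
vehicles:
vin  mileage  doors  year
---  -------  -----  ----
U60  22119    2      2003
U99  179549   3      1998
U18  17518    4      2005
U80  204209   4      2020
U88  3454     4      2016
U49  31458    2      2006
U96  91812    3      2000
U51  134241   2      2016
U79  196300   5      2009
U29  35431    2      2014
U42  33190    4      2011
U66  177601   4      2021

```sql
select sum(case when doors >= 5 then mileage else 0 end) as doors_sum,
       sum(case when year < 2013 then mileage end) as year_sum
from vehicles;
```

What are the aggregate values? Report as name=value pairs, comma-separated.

[doors_sum: doors >= 5]
vin=U60: ✗
vin=U99: ✗
vin=U18: ✗
vin=U80: ✗
vin=U88: ✗
vin=U49: ✗
vin=U96: ✗
vin=U51: ✗
vin=U79: ✓ → 196300
vin=U29: ✗
vin=U42: ✗
vin=U66: ✗
doors_sum = 196300
—
[year_sum: year < 2013]
vin=U60: ✓ → 22119
vin=U99: ✓ → 179549
vin=U18: ✓ → 17518
vin=U80: ✗
vin=U88: ✗
vin=U49: ✓ → 31458
vin=U96: ✓ → 91812
vin=U51: ✗
vin=U79: ✓ → 196300
vin=U29: ✗
vin=U42: ✓ → 33190
vin=U66: ✗
year_sum = 22119 + 179549 + 17518 + 31458 + 91812 + 196300 + 33190 = 571946

doors_sum=196300, year_sum=571946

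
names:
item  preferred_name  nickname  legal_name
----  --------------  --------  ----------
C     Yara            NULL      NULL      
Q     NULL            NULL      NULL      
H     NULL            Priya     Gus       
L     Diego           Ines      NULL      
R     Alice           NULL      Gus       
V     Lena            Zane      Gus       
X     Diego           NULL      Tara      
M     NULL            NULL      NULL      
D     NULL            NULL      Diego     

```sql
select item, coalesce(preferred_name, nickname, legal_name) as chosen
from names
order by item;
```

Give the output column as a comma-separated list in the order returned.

item=C: preferred_name=Yara → Yara
item=D: preferred_name=NULL, nickname=NULL, legal_name=Diego → Diego
item=H: preferred_name=NULL, nickname=Priya → Priya
item=L: preferred_name=Diego → Diego
item=M: preferred_name=NULL, nickname=NULL, legal_name=NULL (all NULL) → NULL
item=Q: preferred_name=NULL, nickname=NULL, legal_name=NULL (all NULL) → NULL
item=R: preferred_name=Alice → Alice
item=V: preferred_name=Lena → Lena
item=X: preferred_name=Diego → Diego

Yara, Diego, Priya, Diego, NULL, NULL, Alice, Lena, Diego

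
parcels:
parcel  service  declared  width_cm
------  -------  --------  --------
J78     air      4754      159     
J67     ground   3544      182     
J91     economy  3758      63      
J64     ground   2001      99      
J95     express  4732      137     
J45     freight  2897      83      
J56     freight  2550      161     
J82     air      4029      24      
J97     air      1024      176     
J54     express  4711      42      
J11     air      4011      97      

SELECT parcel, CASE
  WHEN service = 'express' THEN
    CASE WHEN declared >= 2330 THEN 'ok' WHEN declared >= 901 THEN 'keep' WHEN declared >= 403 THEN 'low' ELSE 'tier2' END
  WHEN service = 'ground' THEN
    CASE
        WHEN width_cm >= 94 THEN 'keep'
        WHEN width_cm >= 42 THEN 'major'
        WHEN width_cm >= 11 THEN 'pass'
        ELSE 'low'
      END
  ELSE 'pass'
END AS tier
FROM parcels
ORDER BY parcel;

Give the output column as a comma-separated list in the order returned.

parcel=J11: service='air' → outer ELSE → pass
parcel=J45: service='freight' → outer ELSE → pass
parcel=J54: service='express' → inner[declared >= 2330] → ok
parcel=J56: service='freight' → outer ELSE → pass
parcel=J64: service='ground' → inner[width_cm >= 94] → keep
parcel=J67: service='ground' → inner[width_cm >= 94] → keep
parcel=J78: service='air' → outer ELSE → pass
parcel=J82: service='air' → outer ELSE → pass
parcel=J91: service='economy' → outer ELSE → pass
parcel=J95: service='express' → inner[declared >= 2330] → ok
parcel=J97: service='air' → outer ELSE → pass

pass, pass, ok, pass, keep, keep, pass, pass, pass, ok, pass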